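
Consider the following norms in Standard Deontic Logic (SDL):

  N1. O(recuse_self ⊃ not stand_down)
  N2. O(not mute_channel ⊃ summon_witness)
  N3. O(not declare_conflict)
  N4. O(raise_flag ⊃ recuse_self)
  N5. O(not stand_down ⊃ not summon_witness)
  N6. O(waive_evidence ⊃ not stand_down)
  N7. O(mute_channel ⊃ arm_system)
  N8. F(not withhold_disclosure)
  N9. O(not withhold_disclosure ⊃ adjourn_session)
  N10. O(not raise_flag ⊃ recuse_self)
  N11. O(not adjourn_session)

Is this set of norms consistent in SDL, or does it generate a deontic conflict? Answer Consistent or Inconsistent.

Consistent

Premise 9 is O(not withhold_disclosure ⊃ adjourn_session), but O(not withhold_disclosure) is not derivable from the premises, so it does not yield O(adjourn_session).
So O(adjourn_session) is not derivable, and the apparent clash with O(not adjourn_session) does not arise.
A world satisfying every obligation exists (e.g. adjourn_session=false, arm_system=true, declare_conflict=false, mute_channel=true, raise_flag=false, recuse_self=true, stand_down=false, summon_witness=false, waive_evidence=false, withhold_disclosure=true); no atom is both obligatory and forbidden, so the set is consistent.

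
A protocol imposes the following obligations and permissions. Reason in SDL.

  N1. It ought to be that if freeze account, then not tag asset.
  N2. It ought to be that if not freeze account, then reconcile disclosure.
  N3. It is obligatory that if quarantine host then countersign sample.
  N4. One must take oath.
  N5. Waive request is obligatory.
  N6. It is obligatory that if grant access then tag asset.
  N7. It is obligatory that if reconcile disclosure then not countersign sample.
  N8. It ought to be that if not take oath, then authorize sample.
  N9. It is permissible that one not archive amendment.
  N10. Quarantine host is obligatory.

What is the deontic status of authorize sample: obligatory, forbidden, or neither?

Neither

Premise 8 is O(¬take_oath → authorize_sample), but O(¬take_oath) is not derivable from the premises, so it does not yield O(authorize_sample).
No premise or chain of K-axiom applications forces O(authorize_sample), and none forces O(¬authorize_sample). So authorize_sample is neither obligatory nor forbidden under these norms.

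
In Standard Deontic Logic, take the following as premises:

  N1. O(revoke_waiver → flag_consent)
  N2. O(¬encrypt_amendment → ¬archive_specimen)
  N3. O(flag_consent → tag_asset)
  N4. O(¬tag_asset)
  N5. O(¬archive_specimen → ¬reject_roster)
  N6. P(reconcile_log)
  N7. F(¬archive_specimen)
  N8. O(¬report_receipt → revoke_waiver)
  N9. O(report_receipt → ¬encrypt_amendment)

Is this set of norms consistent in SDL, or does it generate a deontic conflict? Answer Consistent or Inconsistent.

Inconsistent

F(¬archive_specimen) at premise 7 means O(archive_specimen).
The contrapositive of premise 2 (O(¬encrypt_amendment → ¬archive_specimen)) is O(archive_specimen → encrypt_amendment), and O(archive_specimen) is already established, so O(encrypt_amendment).
Premise 9 is O(report_receipt → ¬encrypt_amendment); contrapositively O(encrypt_amendment → ¬report_receipt). Since O(encrypt_amendment) holds, K gives O(¬report_receipt).
With premise 8, O(¬report_receipt → revoke_waiver), the K-axiom yields O(revoke_waiver).
With premise 1, O(revoke_waiver → flag_consent), the K-axiom yields O(flag_consent).
With premise 3, O(flag_consent → tag_asset), the K-axiom yields O(tag_asset).
But premise 4 directly asserts O(¬tag_asset).
We now have both O(tag_asset) and O(¬tag_asset) — tag_asset is simultaneously obligatory and forbidden, violating the D-axiom.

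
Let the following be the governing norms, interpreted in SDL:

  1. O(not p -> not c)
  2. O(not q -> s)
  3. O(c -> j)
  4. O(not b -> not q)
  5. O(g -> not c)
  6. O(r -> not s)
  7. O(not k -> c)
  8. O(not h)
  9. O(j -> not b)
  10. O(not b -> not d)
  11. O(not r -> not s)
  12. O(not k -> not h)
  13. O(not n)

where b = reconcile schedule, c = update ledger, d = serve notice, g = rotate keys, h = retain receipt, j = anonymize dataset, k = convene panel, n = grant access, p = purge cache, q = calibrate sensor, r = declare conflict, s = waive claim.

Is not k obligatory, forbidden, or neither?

Forbidden

By case analysis on not r: premise 11 gives O(not r -> not s) and premise 6 gives O(r -> not s), so O(not s) either way.
Premise 2 is O(not q -> s); contrapositively O(not s -> q). Since O(not s) holds, K gives O(q).
The contrapositive of premise 4 (O(not b -> not q)) is O(q -> b), and O(q) is already established, so O(b).
Premise 9, O(j -> not b), contraposes to O(b -> not j); with O(b) we get O(not j).
Premise 3, O(c -> j), contraposes to O(not j -> not c); with O(not j) we get O(not c).
The contrapositive of premise 7 (O(not k -> c)) is O(not c -> k), and O(not c) is already established, so O(k).
Premises 1, 5, 8, 10, 12, 13 do not contribute to this derivation.
Thus O(k), which is F(not k): not k is forbidden.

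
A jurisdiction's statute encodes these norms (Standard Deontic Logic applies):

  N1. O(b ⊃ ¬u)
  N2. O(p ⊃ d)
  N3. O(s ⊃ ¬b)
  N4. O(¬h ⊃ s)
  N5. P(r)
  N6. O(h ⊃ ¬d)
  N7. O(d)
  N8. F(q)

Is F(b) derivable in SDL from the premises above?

Yes

Premise 7 states O(d) outright.
Premise 6 is O(h ⊃ ¬d); contrapositively O(d ⊃ ¬h). Since O(d) holds, K gives O(¬h).
From O(¬h) and premise 4, O(¬h ⊃ s), we obtain O(s).
Premise 3 is O(s ⊃ ¬b); since O(s), deontic closure gives O(¬b).
Premises 1, 2, 5, 8 do not contribute to this derivation.
So O(¬b) holds, i.e. F(b). The claim follows.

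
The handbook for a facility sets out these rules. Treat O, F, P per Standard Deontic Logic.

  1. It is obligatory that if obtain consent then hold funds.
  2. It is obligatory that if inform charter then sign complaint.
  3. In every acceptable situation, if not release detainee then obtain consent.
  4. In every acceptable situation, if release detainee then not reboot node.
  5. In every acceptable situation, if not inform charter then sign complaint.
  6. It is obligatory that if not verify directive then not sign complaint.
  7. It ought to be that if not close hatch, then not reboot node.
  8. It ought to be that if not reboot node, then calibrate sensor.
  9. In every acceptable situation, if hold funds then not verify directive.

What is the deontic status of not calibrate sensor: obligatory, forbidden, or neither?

By case analysis on inform_charter: premise 2 gives O(inform_charter → sign_complaint) and premise 5 gives O(¬inform_charter → sign_complaint), so O(sign_complaint) either way.
Premise 6 is O(¬verify_directive → ¬sign_complaint); contrapositively O(sign_complaint → verify_directive). Since O(sign_complaint) holds, K gives O(verify_directive).
Premise 9 is O(hold_funds → ¬verify_directive); contrapositively O(verify_directive → ¬hold_funds). Since O(verify_directive) holds, K gives O(¬hold_funds).
The contrapositive of premise 1 (O(obtain_consent → hold_funds)) is O(¬hold_funds → ¬obtain_consent), and O(¬hold_funds) is already established, so O(¬obtain_consent).
The contrapositive of premise 3 (O(¬release_detainee → obtain_consent)) is O(¬obtain_consent → release_detainee), and O(¬obtain_consent) is already established, so O(release_detainee).
With premise 4, O(release_detainee → ¬reboot_node), the K-axiom yields O(¬reboot_node).
Applying K to premise 8 (O(¬reboot_node → calibrate_sensor)) and O(¬reboot_node) yields O(calibrate_sensor).
Premise 7 does not contribute to this derivation.
Thus O(calibrate_sensor), which is F(¬calibrate_sensor): ¬calibrate_sensor is forbidden.

Forbidden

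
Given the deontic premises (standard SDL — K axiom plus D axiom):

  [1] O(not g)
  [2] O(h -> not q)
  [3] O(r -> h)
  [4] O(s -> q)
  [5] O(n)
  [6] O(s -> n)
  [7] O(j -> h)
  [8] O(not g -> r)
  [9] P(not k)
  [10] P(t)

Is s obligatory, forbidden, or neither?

Premise 1 gives O(not g).
Premise 8 is O(not g -> r); since O(not g), deontic closure gives O(r).
Applying K to premise 3 (O(r -> h)) and O(r) yields O(h).
From O(h) and premise 2, O(h -> not q), we obtain O(not q).
Premise 4 is O(s -> q); contrapositively O(not q -> not s). Since O(not q) holds, K gives O(not s).
Premises 5, 6, 7, 9, 10 do not contribute to this derivation.
Thus O(not s), which is F(s): s is forbidden.

Forbidden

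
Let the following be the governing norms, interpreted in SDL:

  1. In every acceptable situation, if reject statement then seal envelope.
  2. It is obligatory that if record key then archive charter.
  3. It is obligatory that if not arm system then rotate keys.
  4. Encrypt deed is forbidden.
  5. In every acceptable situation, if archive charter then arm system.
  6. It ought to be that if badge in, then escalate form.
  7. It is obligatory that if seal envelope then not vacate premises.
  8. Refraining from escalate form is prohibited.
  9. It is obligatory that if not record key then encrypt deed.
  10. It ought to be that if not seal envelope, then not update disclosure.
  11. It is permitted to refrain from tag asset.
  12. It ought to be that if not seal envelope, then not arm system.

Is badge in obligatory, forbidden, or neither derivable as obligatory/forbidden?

Neither

Premise 6 is O(badge_in → escalate_form); even if O(escalate_form) held, inferring O(badge_in) would be affirming the consequent — invalid.
No premise or chain of K-axiom applications forces O(badge_in), and none forces O(¬badge_in). So badge_in is neither obligatory nor forbidden under these norms.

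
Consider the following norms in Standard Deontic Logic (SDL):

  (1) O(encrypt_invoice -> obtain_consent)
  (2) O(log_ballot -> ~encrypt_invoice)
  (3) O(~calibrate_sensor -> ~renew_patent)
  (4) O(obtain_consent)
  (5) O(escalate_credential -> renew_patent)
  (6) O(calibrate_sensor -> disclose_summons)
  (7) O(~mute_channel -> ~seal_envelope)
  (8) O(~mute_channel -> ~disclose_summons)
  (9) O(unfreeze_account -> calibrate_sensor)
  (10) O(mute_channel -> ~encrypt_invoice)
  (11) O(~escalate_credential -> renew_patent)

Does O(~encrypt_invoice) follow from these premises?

By case analysis on ~escalate_credential: premise 11 gives O(~escalate_credential -> renew_patent) and premise 5 gives O(escalate_credential -> renew_patent), so O(renew_patent) either way.
The contrapositive of premise 3 (O(~calibrate_sensor -> ~renew_patent)) is O(renew_patent -> calibrate_sensor), and O(renew_patent) is already established, so O(calibrate_sensor).
From O(calibrate_sensor) and premise 6, O(calibrate_sensor -> disclose_summons), we obtain O(disclose_summons).
Premise 8, O(~mute_channel -> ~disclose_summons), contraposes to O(disclose_summons -> mute_channel); with O(disclose_summons) we get O(mute_channel).
With premise 10, O(mute_channel -> ~encrypt_invoice), the K-axiom yields O(~encrypt_invoice).
Premises 1, 2, 4, 7, 9 do not contribute to this derivation.
So O(~encrypt_invoice) follows.

Yes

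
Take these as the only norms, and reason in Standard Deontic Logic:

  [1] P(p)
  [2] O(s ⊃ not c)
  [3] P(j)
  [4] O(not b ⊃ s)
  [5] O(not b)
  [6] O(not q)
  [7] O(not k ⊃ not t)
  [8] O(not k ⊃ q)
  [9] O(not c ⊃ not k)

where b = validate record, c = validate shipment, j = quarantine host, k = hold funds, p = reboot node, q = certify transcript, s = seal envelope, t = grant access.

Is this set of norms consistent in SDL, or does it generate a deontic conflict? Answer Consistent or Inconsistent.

From premise 6 we have O(not q).
Premise 8 is O(not k ⊃ q); contrapositively O(not q ⊃ k). Since O(not q) holds, K gives O(k).
Premise 9 is O(not c ⊃ not k); contrapositively O(k ⊃ c). Since O(k) holds, K gives O(c).
Premise 2, O(s ⊃ not c), contraposes to O(c ⊃ not s); with O(c) we get O(not s).
The contrapositive of premise 4 (O(not b ⊃ s)) is O(not s ⊃ b), and O(not s) is already established, so O(b).
But premise 5 directly asserts O(not b).
We now have both O(b) and O(not b) — b is simultaneously obligatory and forbidden, violating the D-axiom.

Inconsistent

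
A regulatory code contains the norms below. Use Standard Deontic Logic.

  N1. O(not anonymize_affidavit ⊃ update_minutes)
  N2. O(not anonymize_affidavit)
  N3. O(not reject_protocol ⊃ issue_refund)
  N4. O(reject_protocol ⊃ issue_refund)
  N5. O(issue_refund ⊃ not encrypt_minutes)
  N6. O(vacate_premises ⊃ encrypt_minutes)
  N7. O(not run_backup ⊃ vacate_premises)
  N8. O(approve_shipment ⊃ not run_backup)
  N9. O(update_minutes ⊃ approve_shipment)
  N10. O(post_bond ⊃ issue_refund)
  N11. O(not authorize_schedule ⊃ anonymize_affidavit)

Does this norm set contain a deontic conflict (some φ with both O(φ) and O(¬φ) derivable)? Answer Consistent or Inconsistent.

Inconsistent

By case analysis on not reject_protocol: premise 3 gives O(not reject_protocol ⊃ issue_refund) and premise 4 gives O(reject_protocol ⊃ issue_refund), so O(issue_refund) either way.
Premise 5 is O(issue_refund ⊃ not encrypt_minutes); since O(issue_refund), deontic closure gives O(not encrypt_minutes).
Premise 6, O(vacate_premises ⊃ encrypt_minutes), contraposes to O(not encrypt_minutes ⊃ not vacate_premises); with O(not encrypt_minutes) we get O(not vacate_premises).
Premise 7 is O(not run_backup ⊃ vacate_premises); contrapositively O(not vacate_premises ⊃ run_backup). Since O(not vacate_premises) holds, K gives O(run_backup).
The contrapositive of premise 8 (O(approve_shipment ⊃ not run_backup)) is O(run_backup ⊃ not approve_shipment), and O(run_backup) is already established, so O(not approve_shipment).
Premise 9, O(update_minutes ⊃ approve_shipment), contraposes to O(not approve_shipment ⊃ not update_minutes); with O(not approve_shipment) we get O(not update_minutes).
Premise 1 is O(not anonymize_affidavit ⊃ update_minutes); contrapositively O(not update_minutes ⊃ anonymize_affidavit). Since O(not update_minutes) holds, K gives O(anonymize_affidavit).
However, premise 2 gives O(not anonymize_affidavit).
We now have both O(anonymize_affidavit) and O(not anonymize_affidavit) — anonymize_affidavit is simultaneously obligatory and forbidden, violating the D-axiom.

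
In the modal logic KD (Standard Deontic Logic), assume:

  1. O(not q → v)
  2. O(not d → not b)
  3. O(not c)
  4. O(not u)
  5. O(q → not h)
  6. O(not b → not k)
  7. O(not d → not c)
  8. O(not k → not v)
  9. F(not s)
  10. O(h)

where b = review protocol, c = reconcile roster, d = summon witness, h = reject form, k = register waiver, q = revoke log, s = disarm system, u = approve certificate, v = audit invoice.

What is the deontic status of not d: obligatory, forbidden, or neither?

Premise 10 states O(h) outright.
Premise 5 is O(q → not h); contrapositively O(h → not q). Since O(h) holds, K gives O(not q).
From O(not q) and premise 1, O(not q → v), we obtain O(v).
The contrapositive of premise 8 (O(not k → not v)) is O(v → k), and O(v) is already established, so O(k).
Premise 6, O(not b → not k), contraposes to O(k → b); with O(k) we get O(b).
The contrapositive of premise 2 (O(not d → not b)) is O(b → d), and O(b) is already established, so O(d).
Premises 3, 4, 7, 9 do not contribute to this derivation.
Thus O(d), which is F(not d): not d is forbidden.

Forbidden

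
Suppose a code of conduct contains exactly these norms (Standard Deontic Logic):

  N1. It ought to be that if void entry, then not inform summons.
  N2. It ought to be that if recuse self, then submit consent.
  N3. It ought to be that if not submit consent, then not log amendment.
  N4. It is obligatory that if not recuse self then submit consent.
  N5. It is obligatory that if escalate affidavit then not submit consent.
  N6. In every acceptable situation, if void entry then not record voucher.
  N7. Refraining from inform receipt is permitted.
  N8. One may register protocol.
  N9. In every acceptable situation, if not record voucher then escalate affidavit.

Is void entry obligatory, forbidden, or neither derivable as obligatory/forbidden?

Forbidden

By case analysis on recuse_self: premise 2 gives O(recuse_self → submit_consent) and premise 4 gives O(¬recuse_self → submit_consent), so O(submit_consent) either way.
Premise 5 is O(escalate_affidavit → ¬submit_consent); contrapositively O(submit_consent → ¬escalate_affidavit). Since O(submit_consent) holds, K gives O(¬escalate_affidavit).
Premise 9 is O(¬record_voucher → escalate_affidavit); contrapositively O(¬escalate_affidavit → record_voucher). Since O(¬escalate_affidavit) holds, K gives O(record_voucher).
Premise 6, O(void_entry → ¬record_voucher), contraposes to O(record_voucher → ¬void_entry); with O(record_voucher) we get O(¬void_entry).
Premises 1, 3, 7, 8 do not contribute to this derivation.
Thus O(¬void_entry), which is F(void_entry): void_entry is forbidden.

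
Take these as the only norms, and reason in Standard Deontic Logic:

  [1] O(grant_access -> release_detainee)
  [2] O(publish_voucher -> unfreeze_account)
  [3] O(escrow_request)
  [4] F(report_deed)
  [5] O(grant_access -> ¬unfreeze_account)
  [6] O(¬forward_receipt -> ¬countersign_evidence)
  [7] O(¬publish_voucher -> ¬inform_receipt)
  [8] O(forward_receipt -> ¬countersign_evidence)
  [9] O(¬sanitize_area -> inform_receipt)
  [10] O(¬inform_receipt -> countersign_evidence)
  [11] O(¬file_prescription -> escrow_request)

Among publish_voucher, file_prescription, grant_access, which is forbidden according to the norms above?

Premises 8 and 6 are O(forward_receipt -> ¬countersign_evidence) and O(¬forward_receipt -> ¬countersign_evidence); every ideal world satisfies forward_receipt or ¬forward_receipt, so in either case ¬countersign_evidence holds — hence O(¬countersign_evidence).
Premise 10 is O(¬inform_receipt -> countersign_evidence); contrapositively O(¬countersign_evidence -> inform_receipt). Since O(¬countersign_evidence) holds, K gives O(inform_receipt).
The contrapositive of premise 7 (O(¬publish_voucher -> ¬inform_receipt)) is O(inform_receipt -> publish_voucher), and O(inform_receipt) is already established, so O(publish_voucher).
From O(publish_voucher) and premise 2, O(publish_voucher -> unfreeze_account), we obtain O(unfreeze_account).
Premise 5 is O(grant_access -> ¬unfreeze_account); contrapositively O(unfreeze_account -> ¬grant_access). Since O(unfreeze_account) holds, K gives O(¬grant_access).
So O(¬grant_access) holds, i.e. grant_access is forbidden. None of the other listed options is forbidden under the premises.

grant_access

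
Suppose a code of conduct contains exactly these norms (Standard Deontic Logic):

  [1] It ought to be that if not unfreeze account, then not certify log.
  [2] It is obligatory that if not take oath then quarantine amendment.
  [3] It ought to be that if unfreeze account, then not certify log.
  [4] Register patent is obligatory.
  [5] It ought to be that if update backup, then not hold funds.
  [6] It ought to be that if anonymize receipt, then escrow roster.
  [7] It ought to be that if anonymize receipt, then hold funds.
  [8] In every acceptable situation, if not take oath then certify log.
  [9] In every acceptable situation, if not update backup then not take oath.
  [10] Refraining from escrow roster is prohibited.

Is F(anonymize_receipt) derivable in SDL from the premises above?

Yes

Premises 1 and 3 cover both cases: O(¬unfreeze_account → ¬certify_log) and O(unfreeze_account → ¬certify_log). Since ¬unfreeze_account ∨ unfreeze_account is a tautology, O(¬certify_log) follows.
The contrapositive of premise 8 (O(¬take_oath → certify_log)) is O(¬certify_log → take_oath), and O(¬certify_log) is already established, so O(take_oath).
Premise 9 is O(¬update_backup → ¬take_oath); contrapositively O(take_oath → update_backup). Since O(take_oath) holds, K gives O(update_backup).
Premise 5 is O(update_backup → ¬hold_funds); since O(update_backup), deontic closure gives O(¬hold_funds).
The contrapositive of premise 7 (O(anonymize_receipt → hold_funds)) is O(¬hold_funds → ¬anonymize_receipt), and O(¬hold_funds) is already established, so O(¬anonymize_receipt).
Premises 2, 4, 6, 10 do not contribute to this derivation.
So O(¬anonymize_receipt) holds, i.e. F(anonymize_receipt). The claim follows.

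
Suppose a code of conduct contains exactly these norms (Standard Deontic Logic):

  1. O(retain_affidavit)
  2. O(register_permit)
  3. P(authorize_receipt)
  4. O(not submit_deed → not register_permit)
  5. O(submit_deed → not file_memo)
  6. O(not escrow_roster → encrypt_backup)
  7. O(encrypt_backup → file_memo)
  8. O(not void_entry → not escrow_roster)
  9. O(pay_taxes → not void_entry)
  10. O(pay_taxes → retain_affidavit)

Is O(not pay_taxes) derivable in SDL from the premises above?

From premise 2 we have O(register_permit).
The contrapositive of premise 4 (O(not submit_deed → not register_permit)) is O(register_permit → submit_deed), and O(register_permit) is already established, so O(submit_deed).
With premise 5, O(submit_deed → not file_memo), the K-axiom yields O(not file_memo).
Premise 7, O(encrypt_backup → file_memo), contraposes to O(not file_memo → not encrypt_backup); with O(not file_memo) we get O(not encrypt_backup).
The contrapositive of premise 6 (O(not escrow_roster → encrypt_backup)) is O(not encrypt_backup → escrow_roster), and O(not encrypt_backup) is already established, so O(escrow_roster).
Premise 8 is O(not void_entry → not escrow_roster); contrapositively O(escrow_roster → void_entry). Since O(escrow_roster) holds, K gives O(void_entry).
Premise 9 is O(pay_taxes → not void_entry); contrapositively O(void_entry → not pay_taxes). Since O(void_entry) holds, K gives O(not pay_taxes).
Premises 1, 3, 10 do not contribute to this derivation.
So O(not pay_taxes) follows.

Yes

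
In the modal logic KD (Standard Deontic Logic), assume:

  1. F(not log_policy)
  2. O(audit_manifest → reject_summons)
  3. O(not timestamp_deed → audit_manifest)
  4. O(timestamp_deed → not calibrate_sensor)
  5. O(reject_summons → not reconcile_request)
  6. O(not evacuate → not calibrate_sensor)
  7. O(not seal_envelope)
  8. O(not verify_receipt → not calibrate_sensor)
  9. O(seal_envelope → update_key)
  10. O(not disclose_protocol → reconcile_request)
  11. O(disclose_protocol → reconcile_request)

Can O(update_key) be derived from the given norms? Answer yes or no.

Premise 9 is O(seal_envelope → update_key), but O(seal_envelope) is not derivable from the premises, so it does not yield O(update_key).
No other premise forces O(update_key). An ideal world satisfying every premise can still have update_key false, so O(update_key) is not derivable.

No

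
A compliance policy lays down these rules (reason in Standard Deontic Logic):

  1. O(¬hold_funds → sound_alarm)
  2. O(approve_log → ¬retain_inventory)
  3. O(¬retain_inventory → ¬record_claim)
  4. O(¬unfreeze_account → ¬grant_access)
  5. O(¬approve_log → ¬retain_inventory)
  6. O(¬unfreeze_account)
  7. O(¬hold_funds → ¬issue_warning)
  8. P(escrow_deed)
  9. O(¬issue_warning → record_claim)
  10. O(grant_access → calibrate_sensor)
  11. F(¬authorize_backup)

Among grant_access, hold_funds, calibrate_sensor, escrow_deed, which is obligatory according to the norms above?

Premises 2 and 5 cover both cases: O(approve_log → ¬retain_inventory) and O(¬approve_log → ¬retain_inventory). Since approve_log ∨ ¬approve_log is a tautology, O(¬retain_inventory) follows.
From O(¬retain_inventory) and premise 3, O(¬retain_inventory → ¬record_claim), we obtain O(¬record_claim).
Premise 9, O(¬issue_warning → record_claim), contraposes to O(¬record_claim → issue_warning); with O(¬record_claim) we get O(issue_warning).
Premise 7 is O(¬hold_funds → ¬issue_warning); contrapositively O(issue_warning → hold_funds). Since O(issue_warning) holds, K gives O(hold_funds).
So O(hold_funds) holds — hold_funds is obligatory. None of the other listed options is made obligatory by any chain of premises.

hold_funds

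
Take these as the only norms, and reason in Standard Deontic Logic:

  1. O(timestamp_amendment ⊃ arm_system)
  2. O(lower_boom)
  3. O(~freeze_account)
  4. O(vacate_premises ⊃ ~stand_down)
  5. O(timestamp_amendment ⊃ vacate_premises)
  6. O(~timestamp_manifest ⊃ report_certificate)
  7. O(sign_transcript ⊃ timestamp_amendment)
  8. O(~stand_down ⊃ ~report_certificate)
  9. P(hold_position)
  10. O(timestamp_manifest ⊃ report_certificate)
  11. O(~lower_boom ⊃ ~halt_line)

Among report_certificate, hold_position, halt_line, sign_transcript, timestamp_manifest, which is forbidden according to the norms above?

sign_transcript

Premises 10 and 6 are O(timestamp_manifest ⊃ report_certificate) and O(~timestamp_manifest ⊃ report_certificate); every ideal world satisfies timestamp_manifest or ~timestamp_manifest, so in either case report_certificate holds — hence O(report_certificate).
Premise 8 is O(~stand_down ⊃ ~report_certificate); contrapositively O(report_certificate ⊃ stand_down). Since O(report_certificate) holds, K gives O(stand_down).
Premise 4 is O(vacate_premises ⊃ ~stand_down); contrapositively O(stand_down ⊃ ~vacate_premises). Since O(stand_down) holds, K gives O(~vacate_premises).
Premise 5 is O(timestamp_amendment ⊃ vacate_premises); contrapositively O(~vacate_premises ⊃ ~timestamp_amendment). Since O(~vacate_premises) holds, K gives O(~timestamp_amendment).
Premise 7, O(sign_transcript ⊃ timestamp_amendment), contraposes to O(~timestamp_amendment ⊃ ~sign_transcript); with O(~timestamp_amendment) we get O(~sign_transcript).
So O(~sign_transcript) holds, i.e. sign_transcript is forbidden. None of the other listed options is forbidden under the premises.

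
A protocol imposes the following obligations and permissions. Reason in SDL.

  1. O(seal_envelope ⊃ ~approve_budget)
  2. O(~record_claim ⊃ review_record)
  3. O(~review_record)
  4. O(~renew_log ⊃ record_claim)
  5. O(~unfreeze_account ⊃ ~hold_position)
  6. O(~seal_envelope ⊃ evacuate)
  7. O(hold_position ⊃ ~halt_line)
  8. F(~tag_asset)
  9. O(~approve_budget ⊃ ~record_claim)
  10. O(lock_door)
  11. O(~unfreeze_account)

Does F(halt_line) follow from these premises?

No

Premise 7 is O(hold_position ⊃ ~halt_line), but O(hold_position) is not derivable from the premises, so it does not yield O(~halt_line).
No other premise forces O(~halt_line). An ideal world satisfying every premise can still have halt_line true, so F(halt_line) is not derivable.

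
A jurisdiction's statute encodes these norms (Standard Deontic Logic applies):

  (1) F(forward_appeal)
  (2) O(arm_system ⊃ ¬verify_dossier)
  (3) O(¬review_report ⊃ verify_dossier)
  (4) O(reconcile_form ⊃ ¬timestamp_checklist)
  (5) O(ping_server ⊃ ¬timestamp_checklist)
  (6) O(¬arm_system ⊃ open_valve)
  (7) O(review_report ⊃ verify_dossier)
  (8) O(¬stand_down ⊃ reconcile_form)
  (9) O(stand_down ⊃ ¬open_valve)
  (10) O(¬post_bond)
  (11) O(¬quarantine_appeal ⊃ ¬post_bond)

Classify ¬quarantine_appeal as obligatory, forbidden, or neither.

Premise 11 is O(¬quarantine_appeal ⊃ ¬post_bond); even if O(¬post_bond) held, inferring O(¬quarantine_appeal) would be affirming the consequent — invalid.
No premise or chain of K-axiom applications forces O(¬quarantine_appeal), and none forces O(quarantine_appeal). So ¬quarantine_appeal is neither obligatory nor forbidden under these norms.

Neither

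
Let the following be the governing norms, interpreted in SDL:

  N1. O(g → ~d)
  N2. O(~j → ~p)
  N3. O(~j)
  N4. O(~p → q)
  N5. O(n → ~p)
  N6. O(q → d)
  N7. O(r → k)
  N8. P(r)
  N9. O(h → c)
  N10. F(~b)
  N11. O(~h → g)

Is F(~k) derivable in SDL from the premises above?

Premise 7 is O(r → k), but O(r) is not derivable from the premises (the permission P(r) asserts only ~O(~r), not O(r)), so it does not yield O(k).
No other premise forces O(k). An ideal world satisfying every premise can still have ~k true, so F(~k) is not derivable.

No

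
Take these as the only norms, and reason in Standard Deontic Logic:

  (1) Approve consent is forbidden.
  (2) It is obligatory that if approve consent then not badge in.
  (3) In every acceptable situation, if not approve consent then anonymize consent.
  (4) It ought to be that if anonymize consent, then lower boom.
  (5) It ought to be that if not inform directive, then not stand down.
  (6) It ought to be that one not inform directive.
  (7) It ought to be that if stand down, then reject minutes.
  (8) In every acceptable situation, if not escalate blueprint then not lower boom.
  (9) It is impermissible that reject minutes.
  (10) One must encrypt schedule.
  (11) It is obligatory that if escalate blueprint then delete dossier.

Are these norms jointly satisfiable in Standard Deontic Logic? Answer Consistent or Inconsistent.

Premise 7 is O(stand_down → reject_minutes), but O(stand_down) is not derivable from the premises, so it does not yield O(reject_minutes).
So O(reject_minutes) is not derivable, and the apparent clash with O(¬reject_minutes) does not arise.
A world satisfying every obligation exists (e.g. anonymize_consent=true, approve_consent=false, badge_in=false, delete_dossier=true, encrypt_schedule=true, escalate_blueprint=true, inform_directive=false, lower_boom=true, reject_minutes=false, stand_down=false); no atom is both obligatory and forbidden, so the set is consistent.

Consistent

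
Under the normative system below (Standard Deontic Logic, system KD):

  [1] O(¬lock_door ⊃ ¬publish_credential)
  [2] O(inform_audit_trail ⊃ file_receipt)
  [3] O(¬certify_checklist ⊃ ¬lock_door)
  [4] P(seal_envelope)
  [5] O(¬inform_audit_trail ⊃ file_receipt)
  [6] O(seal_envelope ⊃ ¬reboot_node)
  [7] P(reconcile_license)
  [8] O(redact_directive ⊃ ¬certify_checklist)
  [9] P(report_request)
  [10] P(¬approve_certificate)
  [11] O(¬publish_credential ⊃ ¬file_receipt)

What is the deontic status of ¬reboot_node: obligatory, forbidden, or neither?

Neither

Premise 6 is O(seal_envelope ⊃ ¬reboot_node), but O(seal_envelope) is not derivable from the premises (the permission P(seal_envelope) asserts only ¬O(¬seal_envelope), not O(seal_envelope)), so it does not yield O(¬reboot_node).
No premise or chain of K-axiom applications forces O(¬reboot_node), and none forces O(reboot_node). So ¬reboot_node is neither obligatory nor forbidden under these norms.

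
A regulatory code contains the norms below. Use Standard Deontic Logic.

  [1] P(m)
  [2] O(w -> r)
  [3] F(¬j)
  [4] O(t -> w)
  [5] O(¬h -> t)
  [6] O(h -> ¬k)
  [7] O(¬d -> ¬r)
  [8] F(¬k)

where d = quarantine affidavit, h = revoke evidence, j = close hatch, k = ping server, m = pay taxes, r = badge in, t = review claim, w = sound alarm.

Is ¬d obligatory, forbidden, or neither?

Forbidden

F(¬k) at premise 8 means O(k).
The contrapositive of premise 6 (O(h -> ¬k)) is O(k -> ¬h), and O(k) is already established, so O(¬h).
Premise 5 is O(¬h -> t); since O(¬h), deontic closure gives O(t).
Applying K to premise 4 (O(t -> w)) and O(t) yields O(w).
From O(w) and premise 2, O(w -> r), we obtain O(r).
Premise 7, O(¬d -> ¬r), contraposes to O(r -> d); with O(r) we get O(d).
Premises 1, 3 do not contribute to this derivation.
Thus O(d), which is F(¬d): ¬d is forbidden.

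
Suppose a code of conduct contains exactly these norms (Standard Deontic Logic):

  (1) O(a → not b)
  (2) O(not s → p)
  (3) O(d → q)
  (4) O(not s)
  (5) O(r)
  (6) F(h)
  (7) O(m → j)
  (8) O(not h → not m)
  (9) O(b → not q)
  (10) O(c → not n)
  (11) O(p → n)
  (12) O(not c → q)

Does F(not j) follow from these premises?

Premise 7 is O(m → j), but O(m) is not derivable from the premises, so it does not yield O(j).
No other premise forces O(j). An ideal world satisfying every premise can still have not j true, so F(not j) is not derivable.

No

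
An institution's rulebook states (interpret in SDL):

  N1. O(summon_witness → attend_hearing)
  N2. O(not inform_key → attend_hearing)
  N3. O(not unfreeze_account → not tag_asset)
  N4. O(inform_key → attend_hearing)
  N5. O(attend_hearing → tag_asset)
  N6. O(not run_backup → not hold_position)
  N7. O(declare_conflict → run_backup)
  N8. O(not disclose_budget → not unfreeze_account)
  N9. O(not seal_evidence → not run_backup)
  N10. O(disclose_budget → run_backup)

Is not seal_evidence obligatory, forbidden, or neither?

Forbidden

By case analysis on inform_key: premise 4 gives O(inform_key → attend_hearing) and premise 2 gives O(not inform_key → attend_hearing), so O(attend_hearing) either way.
Premise 5 is O(attend_hearing → tag_asset); since O(attend_hearing), deontic closure gives O(tag_asset).
Premise 3, O(not unfreeze_account → not tag_asset), contraposes to O(tag_asset → unfreeze_account); with O(tag_asset) we get O(unfreeze_account).
Premise 8, O(not disclose_budget → not unfreeze_account), contraposes to O(unfreeze_account → disclose_budget); with O(unfreeze_account) we get O(disclose_budget).
Applying K to premise 10 (O(disclose_budget → run_backup)) and O(disclose_budget) yields O(run_backup).
Premise 9, O(not seal_evidence → not run_backup), contraposes to O(run_backup → seal_evidence); with O(run_backup) we get O(seal_evidence).
Premises 1, 6, 7 do not contribute to this derivation.
Thus O(seal_evidence), which is F(not seal_evidence): not seal_evidence is forbidden.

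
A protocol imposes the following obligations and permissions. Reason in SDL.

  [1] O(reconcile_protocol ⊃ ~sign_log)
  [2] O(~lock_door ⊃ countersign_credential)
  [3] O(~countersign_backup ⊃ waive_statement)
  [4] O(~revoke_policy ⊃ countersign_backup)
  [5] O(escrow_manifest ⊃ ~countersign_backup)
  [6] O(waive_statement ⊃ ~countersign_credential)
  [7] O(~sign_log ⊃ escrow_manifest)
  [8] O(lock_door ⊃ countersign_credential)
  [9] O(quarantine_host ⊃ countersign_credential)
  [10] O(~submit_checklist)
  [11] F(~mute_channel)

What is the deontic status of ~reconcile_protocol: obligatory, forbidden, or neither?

Premises 8 and 2 cover both cases: O(lock_door ⊃ countersign_credential) and O(~lock_door ⊃ countersign_credential). Since lock_door ∨ ~lock_door is a tautology, O(countersign_credential) follows.
Premise 6, O(waive_statement ⊃ ~countersign_credential), contraposes to O(countersign_credential ⊃ ~waive_statement); with O(countersign_credential) we get O(~waive_statement).
Premise 3 is O(~countersign_backup ⊃ waive_statement); contrapositively O(~waive_statement ⊃ countersign_backup). Since O(~waive_statement) holds, K gives O(countersign_backup).
Premise 5 is O(escrow_manifest ⊃ ~countersign_backup); contrapositively O(countersign_backup ⊃ ~escrow_manifest). Since O(countersign_backup) holds, K gives O(~escrow_manifest).
Premise 7 is O(~sign_log ⊃ escrow_manifest); contrapositively O(~escrow_manifest ⊃ sign_log). Since O(~escrow_manifest) holds, K gives O(sign_log).
Premise 1 is O(reconcile_protocol ⊃ ~sign_log); contrapositively O(sign_log ⊃ ~reconcile_protocol). Since O(sign_log) holds, K gives O(~reconcile_protocol).
Premises 4, 9, 10, 11 do not contribute to this derivation.
Hence ~reconcile_protocol is obligatory.

Obligatory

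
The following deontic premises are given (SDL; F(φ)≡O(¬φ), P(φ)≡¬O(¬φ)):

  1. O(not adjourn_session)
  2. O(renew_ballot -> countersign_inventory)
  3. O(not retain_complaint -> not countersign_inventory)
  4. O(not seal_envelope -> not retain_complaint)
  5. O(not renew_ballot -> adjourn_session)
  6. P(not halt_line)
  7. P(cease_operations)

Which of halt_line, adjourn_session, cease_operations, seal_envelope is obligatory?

seal_envelope

From premise 1 we have O(not adjourn_session).
The contrapositive of premise 5 (O(not renew_ballot -> adjourn_session)) is O(not adjourn_session -> renew_ballot), and O(not adjourn_session) is already established, so O(renew_ballot).
Premise 2 is O(renew_ballot -> countersign_inventory); since O(renew_ballot), deontic closure gives O(countersign_inventory).
Premise 3 is O(not retain_complaint -> not countersign_inventory); contrapositively O(countersign_inventory -> retain_complaint). Since O(countersign_inventory) holds, K gives O(retain_complaint).
The contrapositive of premise 4 (O(not seal_envelope -> not retain_complaint)) is O(retain_complaint -> seal_envelope), and O(retain_complaint) is already established, so O(seal_envelope).
So O(seal_envelope) holds — seal_envelope is obligatory. None of the other listed options is made obligatory by any chain of premises.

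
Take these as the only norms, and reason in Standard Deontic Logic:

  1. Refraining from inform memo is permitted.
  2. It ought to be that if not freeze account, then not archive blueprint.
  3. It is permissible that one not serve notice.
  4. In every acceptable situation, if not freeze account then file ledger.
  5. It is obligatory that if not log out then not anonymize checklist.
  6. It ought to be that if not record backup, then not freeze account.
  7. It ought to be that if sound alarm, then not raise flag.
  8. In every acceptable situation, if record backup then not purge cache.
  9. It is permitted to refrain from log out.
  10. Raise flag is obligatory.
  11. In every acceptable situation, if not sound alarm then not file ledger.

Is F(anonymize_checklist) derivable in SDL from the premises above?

No

Premise 5 is O(¬log_out → ¬anonymize_checklist), but O(¬log_out) is not derivable from the premises (the permission P(¬log_out) asserts only ¬O(log_out), not O(¬log_out)), so it does not yield O(¬anonymize_checklist).
No other premise forces O(¬anonymize_checklist). An ideal world satisfying every premise can still have anonymize_checklist true, so F(anonymize_checklist) is not derivable.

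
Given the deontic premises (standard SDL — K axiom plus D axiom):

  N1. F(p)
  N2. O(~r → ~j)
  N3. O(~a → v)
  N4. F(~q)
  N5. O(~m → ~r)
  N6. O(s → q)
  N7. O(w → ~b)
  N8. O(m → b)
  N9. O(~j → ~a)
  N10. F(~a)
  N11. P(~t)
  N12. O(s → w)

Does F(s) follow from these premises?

Yes

Premise 10, F(~a), is equivalent to O(a).
The contrapositive of premise 9 (O(~j → ~a)) is O(a → j), and O(a) is already established, so O(j).
Premise 2 is O(~r → ~j); contrapositively O(j → r). Since O(j) holds, K gives O(r).
The contrapositive of premise 5 (O(~m → ~r)) is O(r → m), and O(r) is already established, so O(m).
Applying K to premise 8 (O(m → b)) and O(m) yields O(b).
Premise 7 is O(w → ~b); contrapositively O(b → ~w). Since O(b) holds, K gives O(~w).
Premise 12 is O(s → w); contrapositively O(~w → ~s). Since O(~w) holds, K gives O(~s).
Premises 1, 3, 4, 6, 11 do not contribute to this derivation.
So O(~s) holds, i.e. F(s). The claim follows.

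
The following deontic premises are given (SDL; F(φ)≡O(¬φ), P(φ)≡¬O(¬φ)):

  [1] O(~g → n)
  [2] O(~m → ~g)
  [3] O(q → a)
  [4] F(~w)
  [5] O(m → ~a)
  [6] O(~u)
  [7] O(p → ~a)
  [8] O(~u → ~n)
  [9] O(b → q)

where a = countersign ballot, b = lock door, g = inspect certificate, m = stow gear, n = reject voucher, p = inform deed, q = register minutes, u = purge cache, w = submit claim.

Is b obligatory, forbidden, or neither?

From premise 6 we have O(~u).
Premise 8 is O(~u → ~n); since O(~u), deontic closure gives O(~n).
Premise 1, O(~g → n), contraposes to O(~n → g); with O(~n) we get O(g).
Premise 2, O(~m → ~g), contraposes to O(g → m); with O(g) we get O(m).
Premise 5 is O(m → ~a); since O(m), deontic closure gives O(~a).
Premise 3 is O(q → a); contrapositively O(~a → ~q). Since O(~a) holds, K gives O(~q).
Premise 9 is O(b → q); contrapositively O(~q → ~b). Since O(~q) holds, K gives O(~b).
Premises 4, 7 do not contribute to this derivation.
Thus O(~b), which is F(b): b is forbidden.

Forbidden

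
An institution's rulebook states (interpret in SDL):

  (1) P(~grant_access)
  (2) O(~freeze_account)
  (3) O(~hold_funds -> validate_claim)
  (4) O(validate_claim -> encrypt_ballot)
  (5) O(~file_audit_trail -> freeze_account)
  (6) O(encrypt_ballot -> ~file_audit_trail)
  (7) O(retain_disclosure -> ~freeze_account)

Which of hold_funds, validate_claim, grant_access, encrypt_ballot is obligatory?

hold_funds

From premise 2 we have O(~freeze_account).
Premise 5, O(~file_audit_trail -> freeze_account), contraposes to O(~freeze_account -> file_audit_trail); with O(~freeze_account) we get O(file_audit_trail).
Premise 6 is O(encrypt_ballot -> ~file_audit_trail); contrapositively O(file_audit_trail -> ~encrypt_ballot). Since O(file_audit_trail) holds, K gives O(~encrypt_ballot).
Premise 4, O(validate_claim -> encrypt_ballot), contraposes to O(~encrypt_ballot -> ~validate_claim); with O(~encrypt_ballot) we get O(~validate_claim).
Premise 3 is O(~hold_funds -> validate_claim); contrapositively O(~validate_claim -> hold_funds). Since O(~validate_claim) holds, K gives O(hold_funds).
So O(hold_funds) holds — hold_funds is obligatory. None of the other listed options is made obligatory by any chain of premises.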